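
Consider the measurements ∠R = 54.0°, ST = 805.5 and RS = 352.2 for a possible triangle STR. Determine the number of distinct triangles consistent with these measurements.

1

RS·sin R = 352.2·sin(54.0°) ≈ 284.9.
Since ST ≥ RS, exactly one triangle exists.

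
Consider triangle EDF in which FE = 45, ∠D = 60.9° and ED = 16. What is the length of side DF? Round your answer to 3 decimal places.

50.555

Law of sines: sin F = ED·sin D/FE ≈ 0.31067.
Since FE ≥ ED, only the acute value applies: ∠F ≈ 18.10°.
Then ∠E = 180° − ∠D − ∠F ≈ 101.00°.
Law of sines gives DF = FE·sin E/sin D ≈ 50.555.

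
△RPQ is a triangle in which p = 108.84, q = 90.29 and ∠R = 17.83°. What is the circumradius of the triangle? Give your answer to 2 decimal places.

By the law of cosines, r² = p² + q² − 2·p·q·cos R = 1288.1, so r ≈ 35.89.
Area = ½·p·q·sin R ≈ 1504.5.
Circumradius = r/(2 sin R) ≈ 58.607.

58.61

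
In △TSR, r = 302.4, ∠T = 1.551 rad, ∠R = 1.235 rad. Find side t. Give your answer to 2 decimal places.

320.23

The third angle is ∠S = π − ∠R − ∠T = 0.356 rad.
Law of sines: t = r·sin T/sin R ≈ 320.23.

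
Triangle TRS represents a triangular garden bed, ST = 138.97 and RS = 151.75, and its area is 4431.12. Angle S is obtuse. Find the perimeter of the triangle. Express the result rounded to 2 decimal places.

From area = ½·RS·ST·sin S, we get sin S = 2·area/(RS·ST) ≈ 0.42024.
Taking the obtuse solution, ∠S ≈ 155.15°.
Law of cosines then gives TR ≈ 283.92.
Perimeter = 151.75 + 138.97 + 283.92 = 574.64.

574.64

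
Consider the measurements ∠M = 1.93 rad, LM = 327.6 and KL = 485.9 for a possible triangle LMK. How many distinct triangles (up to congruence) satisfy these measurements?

1

LM·sin M = 327.6·sin(1.93 rad) ≈ 306.7.
Since ∠M is not acute, a triangle exists only if KL > LM; here KL > LM, so there is exactly one triangle.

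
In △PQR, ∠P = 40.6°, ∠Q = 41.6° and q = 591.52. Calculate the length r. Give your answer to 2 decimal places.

882.70

The third angle is ∠R = 180° − ∠P − ∠Q = 97.80°.
Law of sines: r = q·sin R/sin Q ≈ 882.7.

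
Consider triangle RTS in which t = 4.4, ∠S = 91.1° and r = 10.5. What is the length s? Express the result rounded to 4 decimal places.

By the law of cosines, s² = r² + t² − 2·r·t·cos S = 131.38, so s ≈ 11.462.

11.4623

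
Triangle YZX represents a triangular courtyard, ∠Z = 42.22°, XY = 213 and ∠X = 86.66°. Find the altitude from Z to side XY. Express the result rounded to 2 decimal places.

The third angle is ∠Y = 180° − ∠Z − ∠X = 51.12°.
Law of sines: ZX = XY·sin Y/sin Z ≈ 246.75.
Law of sines: YZ = XY·sin X/sin Z ≈ 316.44.
Area = ½·XY·ZX·sin X ≈ 26234.
The altitude from Z has length 2·area/XY ≈ 246.33.

246.33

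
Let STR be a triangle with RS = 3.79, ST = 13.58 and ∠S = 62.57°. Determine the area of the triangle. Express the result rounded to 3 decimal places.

area ≈ 22.841

Area = ½·RS·ST·sin S ≈ 22.841.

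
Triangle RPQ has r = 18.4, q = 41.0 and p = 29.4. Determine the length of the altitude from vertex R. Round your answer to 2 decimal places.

Semiperimeter s = (18.4 + 29.4 + 41)/2 = 44.4.
Heron's formula: area = √(44.4·26·15·3.4) ≈ 242.64.
The altitude from R has length 2·area/r ≈ 26.374.

26.37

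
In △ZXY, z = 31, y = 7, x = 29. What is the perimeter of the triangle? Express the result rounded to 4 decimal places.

67.0000

Perimeter = 31 + 29 + 7 = 67.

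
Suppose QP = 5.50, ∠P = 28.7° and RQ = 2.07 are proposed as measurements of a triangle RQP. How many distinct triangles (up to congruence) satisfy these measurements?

QP·sin P = 5.50·sin(28.7°) ≈ 2.641.
Since RQ = 2.07 < 2.641 = QP sin P, no triangle exists.

0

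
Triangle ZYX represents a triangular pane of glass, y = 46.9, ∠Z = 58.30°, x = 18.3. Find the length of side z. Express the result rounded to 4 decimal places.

By the law of cosines, z² = y² + x² − 2·y·x·cos Z = 1632.5, so z ≈ 40.404.

40.4043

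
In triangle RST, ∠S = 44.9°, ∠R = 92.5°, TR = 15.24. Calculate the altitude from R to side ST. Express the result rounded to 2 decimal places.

The third angle is ∠T = 180° − ∠R − ∠S = 42.60°.
Law of sines: ST = TR·sin R/sin S ≈ 21.57.
Law of sines: RS = TR·sin T/sin S ≈ 14.614.
Area = ½·TR·ST·sin T ≈ 111.25.
The altitude from R has length 2·area/ST ≈ 10.316.

h_R ≈ 10.32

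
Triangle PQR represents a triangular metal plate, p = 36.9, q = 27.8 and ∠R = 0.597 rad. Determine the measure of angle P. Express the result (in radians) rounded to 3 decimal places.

∠P ≈ 1.701 rad

By the law of cosines, r² = p² + q² − 2·p·q·cos R = 437.69, so r ≈ 20.921.
Law of cosines again: cos P = (q² + r² − p²)/(2·q·r) ≈ -0.12988, so ∠P ≈ 1.701 rad.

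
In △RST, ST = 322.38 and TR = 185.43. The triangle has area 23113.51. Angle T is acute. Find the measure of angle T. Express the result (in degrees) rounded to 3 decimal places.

∠T ≈ 50.651°

From area = ½·ST·TR·sin T, we get sin T = 2·area/(ST·TR) ≈ 0.77330.
Taking the acute solution, ∠T ≈ 50.65°.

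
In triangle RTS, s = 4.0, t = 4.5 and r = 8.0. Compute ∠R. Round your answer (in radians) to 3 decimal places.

By the law of cosines, cos R = (t² + s² − r²) / (2·t·s) ≈ -0.77083, so ∠R ≈ 2.451 rad.

∠R ≈ 2.451 rad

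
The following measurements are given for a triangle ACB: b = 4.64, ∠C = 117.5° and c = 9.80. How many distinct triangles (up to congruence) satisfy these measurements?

b·sin C = 4.64·sin(117.5°) ≈ 4.116.
Since ∠C is not acute, a triangle exists only if c > b; here c > b, so there is exactly one triangle.

1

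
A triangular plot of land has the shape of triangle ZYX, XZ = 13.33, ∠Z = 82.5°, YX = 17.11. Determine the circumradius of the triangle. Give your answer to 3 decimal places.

8.629

Law of sines: sin Y = XZ·sin Z/YX ≈ 0.77241.
Since YX ≥ XZ, only the acute value applies: ∠Y ≈ 50.57°.
Then ∠X = 180° − ∠Z − ∠Y ≈ 46.93°.
Law of sines gives ZY = YX·sin X/sin Z ≈ 12.607.
Circumradius = YX/(2 sin Z) ≈ 8.6288.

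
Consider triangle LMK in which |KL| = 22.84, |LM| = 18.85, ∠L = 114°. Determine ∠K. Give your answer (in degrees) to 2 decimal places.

By the law of cosines, |MK|² = |KL|² + |LM|² − 2·|KL|·|LM|·cos L = 1227.2, so |MK| ≈ 35.032.
Law of cosines again: cos K = (|MK|² + |KL|² − |LM|²)/(2·|MK|·|KL|) ≈ 0.87084, so ∠K ≈ 29.44°.

∠K ≈ 29.44°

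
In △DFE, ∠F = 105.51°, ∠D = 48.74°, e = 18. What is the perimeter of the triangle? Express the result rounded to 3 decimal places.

perimeter ≈ 89.069

The third angle is ∠E = 180° − ∠D − ∠F = 25.75°.
Law of sines: d = e·sin D/sin E ≈ 31.146.
Law of sines: f = e·sin F/sin E ≈ 39.923.
Semiperimeter s = (31.146+39.923+18)/2 = 44.534.
Perimeter = 31.146 + 39.923 + 18 = 89.069.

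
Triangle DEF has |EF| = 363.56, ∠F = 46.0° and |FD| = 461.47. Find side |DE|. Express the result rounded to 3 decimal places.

334.727

By the law of cosines, |DE|² = |EF|² + |FD|² − 2·|EF|·|FD|·cos F = 1.1204e+05, so |DE| ≈ 334.73.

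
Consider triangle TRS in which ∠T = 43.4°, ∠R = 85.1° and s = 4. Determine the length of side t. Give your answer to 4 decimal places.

3.5118

The third angle is ∠S = 180° − ∠T − ∠R = 51.50°.
Law of sines: t = s·sin T/sin S ≈ 3.5118.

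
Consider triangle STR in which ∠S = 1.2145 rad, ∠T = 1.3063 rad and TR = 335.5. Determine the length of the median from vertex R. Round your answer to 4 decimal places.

324.2482

The third angle is ∠R = π − ∠S − ∠T = 0.6208 rad.
Law of sines: RS = TR·sin T/sin S ≈ 345.53.
Law of sines: ST = TR·sin R/sin S ≈ 208.23.
Median from R: ½√(2·TR² + 2·RS² − ST²) ≈ 324.25.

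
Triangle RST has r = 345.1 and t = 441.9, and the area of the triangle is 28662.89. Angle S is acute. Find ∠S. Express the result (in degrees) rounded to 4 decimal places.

∠S ≈ 22.0804°

From area = ½·t·r·sin S, we get sin S = 2·area/(t·r) ≈ 0.37591.
Taking the acute solution, ∠S ≈ 22.08°.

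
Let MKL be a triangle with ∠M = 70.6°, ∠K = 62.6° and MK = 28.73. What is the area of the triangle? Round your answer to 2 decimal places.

The third angle is ∠L = 180° − ∠M − ∠K = 46.80°.
Law of sines: KL = MK·sin M/sin L ≈ 37.174.
Law of sines: LM = MK·sin K/sin L ≈ 34.99.
Area = ½·MK·KL·sin K ≈ 474.1.

area ≈ 474.10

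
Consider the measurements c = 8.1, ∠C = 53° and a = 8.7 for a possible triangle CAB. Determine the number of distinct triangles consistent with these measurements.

2

a·sin C = 8.7·sin(53°) ≈ 6.948.
Since a sin C < c < a (6.948 < 8.1 < 8.7), two triangles exist.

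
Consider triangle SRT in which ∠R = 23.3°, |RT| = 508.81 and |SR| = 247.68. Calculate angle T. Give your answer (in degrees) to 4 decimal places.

∠T ≈ 19.1999°

By the law of cosines, |TS|² = |SR|² + |RT|² − 2·|SR|·|RT|·cos R = 88744, so |TS| ≈ 297.9.
Law of cosines again: cos T = (|RT|² + |TS|² − |SR|²)/(2·|RT|·|TS|) ≈ 0.94438, so ∠T ≈ 19.20°.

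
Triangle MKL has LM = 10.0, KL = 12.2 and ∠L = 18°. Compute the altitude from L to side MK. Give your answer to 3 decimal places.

9.203

By the law of cosines, MK² = KL² + LM² − 2·KL·LM·cos L = 16.782, so MK ≈ 4.0966.
Area = ½·KL·LM·sin L ≈ 18.85.
The altitude from L has length 2·area/MK ≈ 9.2027.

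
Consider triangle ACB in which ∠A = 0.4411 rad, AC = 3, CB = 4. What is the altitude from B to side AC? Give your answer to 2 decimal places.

2.78

Law of sines: sin B = AC·sin A/CB ≈ 0.32020.
Since CB ≥ AC, only the acute value applies: ∠B ≈ 0.3259 rad.
Then ∠C = π − ∠A − ∠B ≈ 2.3746 rad.
Law of sines gives BA = CB·sin C/sin A ≈ 6.5022.
Area = ½·CB·AC·sin C ≈ 4.164.
The altitude from B has length 2·area/AC ≈ 2.776.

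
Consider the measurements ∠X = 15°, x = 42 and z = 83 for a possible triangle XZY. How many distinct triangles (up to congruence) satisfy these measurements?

z·sin X = 83·sin(15°) ≈ 21.48.
Since z sin X < x < z (21.48 < 42 < 83), two triangles exist.

2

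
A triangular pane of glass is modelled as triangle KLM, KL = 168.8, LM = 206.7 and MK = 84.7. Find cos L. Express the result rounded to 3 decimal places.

By the law of cosines, cos L = (KL² + LM² − MK²) / (2·KL·LM) ≈ 0.91778, so ∠L ≈ 23.40°.

cos L ≈ 0.918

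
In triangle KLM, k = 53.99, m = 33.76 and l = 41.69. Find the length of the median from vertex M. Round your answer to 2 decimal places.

Median from M: ½√(2·k² + 2·l² − m²) ≈ 45.184.

m_M ≈ 45.18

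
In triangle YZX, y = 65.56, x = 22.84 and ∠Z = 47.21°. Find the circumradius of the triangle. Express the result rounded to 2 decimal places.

By the law of cosines, z² = x² + y² − 2·x·y·cos Z = 2785.4, so z ≈ 52.777.
Area = ½·x·y·sin Z ≈ 549.43.
Circumradius = z/(2 sin Z) ≈ 35.959.

35.96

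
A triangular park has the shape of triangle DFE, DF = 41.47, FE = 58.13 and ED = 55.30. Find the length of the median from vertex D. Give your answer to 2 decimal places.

Median from D: ½√(2·ED² + 2·DF² − FE²) ≈ 39.296.

m_D ≈ 39.30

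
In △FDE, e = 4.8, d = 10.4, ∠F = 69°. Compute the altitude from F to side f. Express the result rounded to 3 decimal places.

By the law of cosines, f² = d² + e² − 2·d·e·cos F = 95.421, so f ≈ 9.7683.
Area = ½·d·e·sin F ≈ 23.302.
The altitude from F has length 2·area/f ≈ 4.771.

h_F ≈ 4.771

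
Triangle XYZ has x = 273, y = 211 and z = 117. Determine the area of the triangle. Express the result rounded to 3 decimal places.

Semiperimeter s = (273 + 211 + 117)/2 = 300.5.
Heron's formula: area = √(300.5·27.5·89.5·183.5) ≈ 11650.

area ≈ 11649.791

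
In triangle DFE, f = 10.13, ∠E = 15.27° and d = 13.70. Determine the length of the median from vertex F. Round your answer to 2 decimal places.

m_F ≈ 8.91

By the law of cosines, e² = d² + f² − 2·d·f·cos E = 22.544, so e ≈ 4.7481.
Median from F: ½√(2·e² + 2·d² − f²) ≈ 8.9142.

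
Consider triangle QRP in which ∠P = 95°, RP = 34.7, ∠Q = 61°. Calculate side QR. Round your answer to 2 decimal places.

The third angle is ∠R = 180° − ∠P − ∠Q = 24.00°.
Law of sines: QR = RP·sin P/sin Q ≈ 39.523.

39.52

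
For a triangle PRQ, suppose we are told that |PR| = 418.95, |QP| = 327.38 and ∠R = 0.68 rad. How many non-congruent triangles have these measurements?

2

|PR|·sin R = 418.95·sin(0.68 rad) ≈ 263.4.
Since |PR| sin R < |QP| < |PR| (263.4 < 327.38 < 418.95), two triangles exist.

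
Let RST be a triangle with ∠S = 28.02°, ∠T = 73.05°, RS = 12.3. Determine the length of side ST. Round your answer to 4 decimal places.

The third angle is ∠R = 180° − ∠S − ∠T = 78.93°.
Law of sines: ST = RS·sin R/sin T ≈ 12.619.

12.6193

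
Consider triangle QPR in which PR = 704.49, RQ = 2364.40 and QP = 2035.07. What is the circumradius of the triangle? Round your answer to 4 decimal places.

By the law of cosines, cos Q = (RQ² + QP² − PR²) / (2·RQ·QP) ≈ 0.95970, so ∠Q ≈ 16.32°.
Circumradius = PR/(2 sin Q) ≈ 1253.4.

1253.3857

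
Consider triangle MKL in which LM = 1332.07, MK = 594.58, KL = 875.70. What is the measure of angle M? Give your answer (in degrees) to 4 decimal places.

By the law of cosines, cos M = (LM² + MK² − KL²) / (2·LM·MK) ≈ 0.85925, so ∠M ≈ 30.77°.

30.7679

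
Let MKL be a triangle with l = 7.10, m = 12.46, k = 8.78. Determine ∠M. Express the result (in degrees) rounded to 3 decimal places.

By the law of cosines, cos M = (k² + l² − m²) / (2·k·l) ≈ -0.22260, so ∠M ≈ 102.86°.

102.862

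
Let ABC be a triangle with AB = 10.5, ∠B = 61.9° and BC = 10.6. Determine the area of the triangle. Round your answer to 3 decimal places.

Area = ½·AB·BC·sin B ≈ 49.09.

area ≈ 49.090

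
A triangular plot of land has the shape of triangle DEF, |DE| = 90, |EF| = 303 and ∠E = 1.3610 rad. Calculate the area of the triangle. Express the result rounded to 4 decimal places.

13336.0302

Area = ½·|DE|·|EF|·sin E ≈ 13336.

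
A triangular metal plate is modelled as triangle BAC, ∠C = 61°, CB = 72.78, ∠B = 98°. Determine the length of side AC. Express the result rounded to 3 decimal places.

201.111

The third angle is ∠A = 180° − ∠C − ∠B = 21.00°.
Law of sines: AC = CB·sin B/sin A ≈ 201.11.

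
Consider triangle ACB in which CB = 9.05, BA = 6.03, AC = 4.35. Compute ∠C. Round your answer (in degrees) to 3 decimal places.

35.040

By the law of cosines, cos C = (AC² + CB² − BA²) / (2·AC·CB) ≈ 0.81875, so ∠C ≈ 35.04°.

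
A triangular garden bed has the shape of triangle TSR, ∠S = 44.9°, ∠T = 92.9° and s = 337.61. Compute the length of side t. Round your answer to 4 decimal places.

The third angle is ∠R = 180° − ∠T − ∠S = 42.20°.
Law of sines: t = s·sin T/sin S ≈ 477.68.

477.6756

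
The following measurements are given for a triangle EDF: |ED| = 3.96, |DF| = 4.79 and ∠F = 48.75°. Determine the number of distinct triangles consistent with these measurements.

|DF|·sin F = 4.79·sin(48.75°) ≈ 3.601.
Since |DF| sin F < |ED| < |DF| (3.601 < 3.96 < 4.79), two triangles exist.

2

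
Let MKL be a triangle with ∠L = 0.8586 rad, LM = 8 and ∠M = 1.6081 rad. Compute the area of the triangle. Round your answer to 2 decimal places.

area ≈ 38.74

The third angle is ∠K = π − ∠L − ∠M = 0.6749 rad.
Law of sines: KL = LM·sin M/sin K ≈ 12.795.
Law of sines: MK = LM·sin L/sin K ≈ 9.6916.
Area = ½·LM·KL·sin L ≈ 38.739.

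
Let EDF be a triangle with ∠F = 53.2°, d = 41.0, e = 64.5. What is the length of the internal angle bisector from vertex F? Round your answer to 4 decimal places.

By the law of cosines, f² = e² + d² − 2·e·d·cos F = 2673, so f ≈ 51.701.
The bisector from F has length 2·e·d·cos(∠F/2)/(e+d) ≈ 44.826.

t_F ≈ 44.8264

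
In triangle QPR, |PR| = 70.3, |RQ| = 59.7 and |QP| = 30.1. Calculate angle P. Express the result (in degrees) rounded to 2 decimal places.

By the law of cosines, cos P = (|QP|² + |PR|² − |RQ|²) / (2·|QP|·|PR|) ≈ 0.53969, so ∠P ≈ 57.34°.

∠P ≈ 57.34°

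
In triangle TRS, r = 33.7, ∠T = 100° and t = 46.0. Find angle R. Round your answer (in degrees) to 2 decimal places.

Law of sines: sin R = r·sin T/t ≈ 0.72148.
Since t ≥ r, only the acute value applies: ∠R ≈ 46.18°.
Then ∠S = 180° − ∠T − ∠R ≈ 33.82°.

46.18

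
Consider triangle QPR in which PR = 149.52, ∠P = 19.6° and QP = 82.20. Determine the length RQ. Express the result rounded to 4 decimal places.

By the law of cosines, RQ² = QP² + PR² − 2·QP·PR·cos P = 5956.3, so RQ ≈ 77.177.

77.1769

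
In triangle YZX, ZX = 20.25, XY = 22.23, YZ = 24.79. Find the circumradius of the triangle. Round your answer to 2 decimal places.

R ≈ 13.09

By the law of cosines, cos Y = (XY² + YZ² − ZX²) / (2·XY·YZ) ≈ 0.63389, so ∠Y ≈ 50.66°.
Circumradius = ZX/(2 sin Y) ≈ 13.091.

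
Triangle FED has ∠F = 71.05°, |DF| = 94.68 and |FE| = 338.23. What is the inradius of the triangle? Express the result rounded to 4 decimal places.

By the law of cosines, |ED|² = |DF|² + |FE|² − 2·|DF|·|FE|·cos F = 1.0256e+05, so |ED| ≈ 320.26.
Area = ½·|DF|·|FE|·sin F ≈ 15144.
Semiperimeter s = (320.26+94.68+338.23)/2 = 376.58.
Inradius = area/s = 15144/376.58 ≈ 40.214.

r ≈ 40.2142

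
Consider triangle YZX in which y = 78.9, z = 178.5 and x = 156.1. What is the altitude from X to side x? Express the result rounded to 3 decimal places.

Semiperimeter s = (78.9 + 178.5 + 156.1)/2 = 206.75.
Heron's formula: area = √(206.75·127.85·28.25·50.65) ≈ 6150.
The altitude from X has length 2·area/x ≈ 78.795.

h_X ≈ 78.795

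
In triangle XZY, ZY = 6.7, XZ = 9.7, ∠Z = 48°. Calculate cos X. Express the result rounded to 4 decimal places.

0.7234

By the law of cosines, YX² = XZ² + ZY² − 2·XZ·ZY·cos Z = 52.006, so YX ≈ 7.2115.
Law of cosines again: cos X = (YX² + XZ² − ZY²)/(2·YX·XZ) ≈ 0.72340, so ∠X ≈ 43.66°.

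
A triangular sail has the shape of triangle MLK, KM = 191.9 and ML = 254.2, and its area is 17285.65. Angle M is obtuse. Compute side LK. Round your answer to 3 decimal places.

412.642

From area = ½·KM·ML·sin M, we get sin M = 2·area/(KM·ML) ≈ 0.70870.
Taking the obtuse solution, ∠M ≈ 134.87°.
Law of cosines then gives LK ≈ 412.64.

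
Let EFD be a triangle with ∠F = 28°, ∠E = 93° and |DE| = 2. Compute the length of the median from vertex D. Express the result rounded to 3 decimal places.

The third angle is ∠D = 180° − ∠E − ∠F = 59.00°.
Law of sines: |FD| = |DE|·sin E/sin F ≈ 4.2543.
Law of sines: |EF| = |DE|·sin D/sin F ≈ 3.6516.
Median from D: ½√(2·|FD|² + 2·|DE|² − |EF|²) ≈ 2.7777.

m_D ≈ 2.778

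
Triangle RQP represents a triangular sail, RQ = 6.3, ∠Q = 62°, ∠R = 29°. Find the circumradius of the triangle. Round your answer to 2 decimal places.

3.15

The third angle is ∠P = 180° − ∠R − ∠Q = 89.00°.
Law of sines: QP = RQ·sin R/sin P ≈ 3.0548.
Law of sines: PR = RQ·sin Q/sin P ≈ 5.5634.
Circumradius = RQ/(2 sin P) ≈ 3.1505.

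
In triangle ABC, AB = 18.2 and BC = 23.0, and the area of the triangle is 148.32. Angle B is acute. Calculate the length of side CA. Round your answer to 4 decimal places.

From area = ½·AB·BC·sin B, we get sin B = 2·area/(AB·BC) ≈ 0.70865.
Taking the acute solution, ∠B ≈ 0.788 rad.
Law of cosines then gives CA ≈ 16.418.

16.4178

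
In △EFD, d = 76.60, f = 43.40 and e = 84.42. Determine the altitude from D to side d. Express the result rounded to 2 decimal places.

h_D ≈ 43.21

Semiperimeter s = (84.42 + 43.4 + 76.6)/2 = 102.21.
Heron's formula: area = √(102.21·17.79·58.81·25.61) ≈ 1654.9.
The altitude from D has length 2·area/d ≈ 43.208.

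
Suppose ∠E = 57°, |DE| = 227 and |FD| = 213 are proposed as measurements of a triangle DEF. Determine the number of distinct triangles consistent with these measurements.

|DE|·sin E = 227·sin(57°) ≈ 190.4.
Since |DE| sin E < |FD| < |DE| (190.4 < 213 < 227), two triangles exist.

2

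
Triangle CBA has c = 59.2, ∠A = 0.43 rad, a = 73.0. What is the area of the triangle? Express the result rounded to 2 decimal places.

Law of sines: sin C = c·sin A/a ≈ 0.33807.
Since a ≥ c, only the acute value applies: ∠C ≈ 0.345 rad.
Then ∠B = π − ∠A − ∠C ≈ 2.367 rad.
Law of sines gives b = a·sin B/sin A ≈ 122.51.
Area = ½·a·c·sin B ≈ 1511.7.

area ≈ 1511.73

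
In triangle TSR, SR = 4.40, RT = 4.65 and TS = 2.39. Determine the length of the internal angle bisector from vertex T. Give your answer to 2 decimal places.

2.60

By the law of cosines, cos T = (RT² + TS² − SR²) / (2·RT·TS) ≈ 0.35878, so ∠T ≈ 68.97°.
The bisector from T has length 2·RT·TS·cos(∠T/2)/(RT+TS) ≈ 2.6024.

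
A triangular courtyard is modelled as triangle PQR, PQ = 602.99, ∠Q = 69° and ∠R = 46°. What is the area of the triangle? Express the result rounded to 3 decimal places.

213837.360

The third angle is ∠P = 180° − ∠Q − ∠R = 65.00°.
Law of sines: QR = PQ·sin P/sin R ≈ 759.72.
Law of sines: RP = PQ·sin Q/sin R ≈ 782.58.
Area = ½·PQ·QR·sin Q ≈ 2.1384e+05.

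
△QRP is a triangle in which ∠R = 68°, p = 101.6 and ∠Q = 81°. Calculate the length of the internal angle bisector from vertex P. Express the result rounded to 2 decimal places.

181.82

The third angle is ∠P = 180° − ∠Q − ∠R = 31.00°.
Law of sines: q = p·sin Q/sin P ≈ 194.84.
Law of sines: r = p·sin R/sin P ≈ 182.9.
The bisector from P has length 2·q·r·cos(∠P/2)/(q+r) ≈ 181.82.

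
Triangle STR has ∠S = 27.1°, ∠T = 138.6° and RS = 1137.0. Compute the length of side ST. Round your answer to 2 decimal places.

424.67

The third angle is ∠R = 180° − ∠S − ∠T = 14.30°.
Law of sines: ST = RS·sin R/sin T ≈ 424.67.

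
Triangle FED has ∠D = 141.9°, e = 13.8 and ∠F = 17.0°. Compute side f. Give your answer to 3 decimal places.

The third angle is ∠E = 180° − ∠D − ∠F = 21.10°.
Law of sines: f = e·sin F/sin E ≈ 11.208.

11.208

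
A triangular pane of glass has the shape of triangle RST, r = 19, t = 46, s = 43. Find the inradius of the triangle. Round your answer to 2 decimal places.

7.55

Semiperimeter p = (19 + 43 + 46)/2 = 54.
Heron's formula: area = √(54·35·11·8) ≈ 407.82.
Inradius = area/p = 407.82/54 ≈ 7.5523.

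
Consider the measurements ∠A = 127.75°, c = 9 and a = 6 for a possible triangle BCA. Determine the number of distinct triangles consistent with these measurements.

c·sin A = 9·sin(127.75°) ≈ 7.116.
Since ∠A is not acute, a triangle exists only if a > c; here a ≤ c, so there is no triangle.

0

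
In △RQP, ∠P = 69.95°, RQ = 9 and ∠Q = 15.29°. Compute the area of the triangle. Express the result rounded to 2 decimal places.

The third angle is ∠R = 180° − ∠Q − ∠P = 94.76°.
Law of sines: QP = RQ·sin R/sin P ≈ 9.5476.
Law of sines: PR = RQ·sin Q/sin P ≈ 2.5265.
Area = ½·RQ·QP·sin Q ≈ 11.33.

11.33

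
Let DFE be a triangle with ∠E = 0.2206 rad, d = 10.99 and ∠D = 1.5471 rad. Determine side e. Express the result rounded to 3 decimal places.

The third angle is ∠F = π − ∠E − ∠D = 1.3739 rad.
Law of sines: e = d·sin E/sin D ≈ 2.4055.

2.405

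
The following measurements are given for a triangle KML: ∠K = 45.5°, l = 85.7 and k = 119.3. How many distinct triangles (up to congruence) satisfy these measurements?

1

l·sin K = 85.7·sin(45.5°) ≈ 61.13.
Since k ≥ l, exactly one triangle exists.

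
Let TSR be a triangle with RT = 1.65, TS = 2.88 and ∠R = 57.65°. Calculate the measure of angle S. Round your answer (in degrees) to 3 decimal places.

Law of sines: sin S = RT·sin R/TS ≈ 0.48400.
Since TS ≥ RT, only the acute value applies: ∠S ≈ 28.95°.
Then ∠T = 180° − ∠R − ∠S ≈ 93.40°.

28.947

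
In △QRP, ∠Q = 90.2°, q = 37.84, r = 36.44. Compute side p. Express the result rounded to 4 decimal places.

10.0712

Law of sines: sin R = r·sin Q/q ≈ 0.96300.
Since q ≥ r, only the acute value applies: ∠R ≈ 74.36°.
Then ∠P = 180° − ∠Q − ∠R ≈ 15.44°.
Law of sines gives p = q·sin P/sin Q ≈ 10.071.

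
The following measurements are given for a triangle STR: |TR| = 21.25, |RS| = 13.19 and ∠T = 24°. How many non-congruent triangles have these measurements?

|TR|·sin T = 21.25·sin(24°) ≈ 8.643.
Since |TR| sin T < |RS| < |TR| (8.643 < 13.19 < 21.25), two triangles exist.

2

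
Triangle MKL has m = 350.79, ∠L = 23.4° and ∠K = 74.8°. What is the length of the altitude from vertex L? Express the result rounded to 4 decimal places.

338.5181

The third angle is ∠M = 180° − ∠K − ∠L = 81.80°.
Law of sines: k = m·sin K/sin M ≈ 342.01.
Law of sines: l = m·sin L/sin M ≈ 140.75.
Area = ½·m·k·sin L ≈ 23824.
The altitude from L has length 2·area/l ≈ 338.52.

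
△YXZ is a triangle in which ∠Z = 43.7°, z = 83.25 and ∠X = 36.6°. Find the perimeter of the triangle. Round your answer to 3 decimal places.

perimeter ≈ 273.869

The third angle is ∠Y = 180° − ∠X − ∠Z = 99.70°.
Law of sines: y = z·sin Y/sin Z ≈ 118.78.
Law of sines: x = z·sin X/sin Z ≈ 71.844.
Semiperimeter s = (118.78+71.844+83.25)/2 = 136.93.
Perimeter = 118.78 + 71.844 + 83.25 = 273.87.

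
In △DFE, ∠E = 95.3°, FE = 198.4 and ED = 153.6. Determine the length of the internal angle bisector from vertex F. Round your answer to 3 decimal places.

t_F ≈ 214.878

By the law of cosines, DF² = FE² + ED² − 2·FE·ED·cos E = 68585, so DF ≈ 261.89.
Law of cosines again: cos F = (DF² + FE² − ED²)/(2·DF·FE) ≈ 0.81175, so ∠F ≈ 35.73°.
The bisector from F has length 2·DF·FE·cos(∠F/2)/(DF+FE) ≈ 214.88.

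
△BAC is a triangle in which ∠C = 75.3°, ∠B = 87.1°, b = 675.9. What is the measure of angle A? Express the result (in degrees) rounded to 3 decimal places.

17.600

The third angle is ∠A = 180° − ∠C − ∠B = 17.60°.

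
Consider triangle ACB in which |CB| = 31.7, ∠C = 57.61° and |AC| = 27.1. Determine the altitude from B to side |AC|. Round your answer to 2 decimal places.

By the law of cosines, |BA|² = |AC|² + |CB|² − 2·|AC|·|CB|·cos C = 818.93, so |BA| ≈ 28.617.
Area = ½·|AC|·|CB|·sin C ≈ 362.71.
The altitude from B has length 2·area/|AC| ≈ 26.768.

h_B ≈ 26.77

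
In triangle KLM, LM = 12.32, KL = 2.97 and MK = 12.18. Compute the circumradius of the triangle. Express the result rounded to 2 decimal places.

By the law of cosines, cos K = (MK² + KL² − LM²) / (2·MK·KL) ≈ 0.07451, so ∠K ≈ 85.73°.
Circumradius = LM/(2 sin K) ≈ 6.1772.

R ≈ 6.18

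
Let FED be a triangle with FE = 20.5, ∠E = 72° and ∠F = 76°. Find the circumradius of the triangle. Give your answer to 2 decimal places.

The third angle is ∠D = 180° − ∠F − ∠E = 32.00°.
Law of sines: ED = FE·sin F/sin D ≈ 37.536.
Law of sines: DF = FE·sin E/sin D ≈ 36.792.
Circumradius = FE/(2 sin D) ≈ 19.343.

19.34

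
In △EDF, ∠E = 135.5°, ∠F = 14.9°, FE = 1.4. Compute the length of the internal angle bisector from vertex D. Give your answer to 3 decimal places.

The third angle is ∠D = 180° − ∠F − ∠E = 29.60°.
Law of sines: DF = FE·sin E/sin D ≈ 1.9866.
Law of sines: ED = FE·sin F/sin D ≈ 0.7288.
The bisector from D has length 2·ED·DF·cos(∠D/2)/(ED+DF) ≈ 1.031.

t_D ≈ 1.031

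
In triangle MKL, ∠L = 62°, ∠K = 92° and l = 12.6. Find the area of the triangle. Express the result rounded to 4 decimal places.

The third angle is ∠M = 180° − ∠K − ∠L = 26.00°.
Law of sines: m = l·sin M/sin L ≈ 6.2557.
Law of sines: k = l·sin K/sin L ≈ 14.262.
Area = ½·l·m·sin K ≈ 39.387.

area ≈ 39.3871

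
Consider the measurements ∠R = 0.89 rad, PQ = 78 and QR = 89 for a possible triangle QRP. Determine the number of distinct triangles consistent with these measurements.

2

QR·sin R = 89·sin(0.89 rad) ≈ 69.16.
Since QR sin R < PQ < QR (69.16 < 78 < 89), two triangles exist.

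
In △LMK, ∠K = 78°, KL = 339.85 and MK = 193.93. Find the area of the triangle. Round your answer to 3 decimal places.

Area = ½·MK·KL·sin K ≈ 32233.

32233.441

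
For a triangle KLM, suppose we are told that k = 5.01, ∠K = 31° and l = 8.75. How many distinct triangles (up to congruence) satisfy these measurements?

l·sin K = 8.75·sin(31°) ≈ 4.507.
Since l sin K < k < l (4.507 < 5.01 < 8.75), two triangles exist.

2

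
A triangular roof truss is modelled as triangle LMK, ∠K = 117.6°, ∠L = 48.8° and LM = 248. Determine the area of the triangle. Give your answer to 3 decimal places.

The third angle is ∠M = 180° − ∠K − ∠L = 13.60°.
Law of sines: MK = LM·sin L/sin K ≈ 210.56.
Law of sines: KL = LM·sin M/sin K ≈ 65.803.
Area = ½·LM·MK·sin M ≈ 6139.4.

area ≈ 6139.425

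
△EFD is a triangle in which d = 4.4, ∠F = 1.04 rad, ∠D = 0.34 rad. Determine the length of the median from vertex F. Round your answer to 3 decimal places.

m_F ≈ 7.824

The third angle is ∠E = π − ∠F − ∠D = 1.762 rad.
Law of sines: e = d·sin E/sin D ≈ 12.954.
Law of sines: f = d·sin F/sin D ≈ 11.378.
Median from F: ½√(2·d² + 2·e² − f²) ≈ 7.8244.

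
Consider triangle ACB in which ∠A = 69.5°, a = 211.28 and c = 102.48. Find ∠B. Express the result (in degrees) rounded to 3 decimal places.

Law of sines: sin C = c·sin A/a ≈ 0.45433.
Since a ≥ c, only the acute value applies: ∠C ≈ 27.02°.
Then ∠B = 180° − ∠A − ∠C ≈ 83.48°.

83.478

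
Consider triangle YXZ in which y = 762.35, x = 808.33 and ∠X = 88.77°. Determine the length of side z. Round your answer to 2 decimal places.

285.60

Law of sines: sin Y = y·sin X/x ≈ 0.94290.
Since x ≥ y, only the acute value applies: ∠Y ≈ 70.54°.
Then ∠Z = 180° − ∠X − ∠Y ≈ 20.69°.
Law of sines gives z = x·sin Z/sin X ≈ 285.6.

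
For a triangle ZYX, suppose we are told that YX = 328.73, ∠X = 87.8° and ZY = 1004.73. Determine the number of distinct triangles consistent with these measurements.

YX·sin X = 328.73·sin(87.8°) ≈ 328.5.
Since ZY ≥ YX, exactly one triangle exists.

1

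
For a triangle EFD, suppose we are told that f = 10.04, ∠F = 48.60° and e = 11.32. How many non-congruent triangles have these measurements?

e·sin F = 11.32·sin(48.60°) ≈ 8.491.
Since e sin F < f < e (8.491 < 10.04 < 11.32), two triangles exist.

2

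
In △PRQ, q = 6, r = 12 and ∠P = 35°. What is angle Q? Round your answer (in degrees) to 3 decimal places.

By the law of cosines, p² = r² + q² − 2·r·q·cos P = 62.042, so p ≈ 7.8767.
Law of cosines again: cos Q = (p² + r² − q²)/(2·p·r) ≈ 0.89950, so ∠Q ≈ 25.91°.

∠Q ≈ 25.907°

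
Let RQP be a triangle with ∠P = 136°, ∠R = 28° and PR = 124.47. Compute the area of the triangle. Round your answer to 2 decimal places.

9165.20

The third angle is ∠Q = 180° − ∠P − ∠R = 16.00°.
Law of sines: QP = PR·sin R/sin Q ≈ 212.
Law of sines: RQ = PR·sin P/sin Q ≈ 313.69.
Area = ½·PR·QP·sin P ≈ 9165.2.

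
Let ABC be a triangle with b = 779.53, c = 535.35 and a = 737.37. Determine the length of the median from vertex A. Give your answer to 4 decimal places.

m_A ≈ 557.8572

Median from A: ½√(2·b² + 2·c² − a²) ≈ 557.86.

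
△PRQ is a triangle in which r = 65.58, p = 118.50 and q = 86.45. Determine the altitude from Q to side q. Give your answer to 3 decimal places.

h_Q ≈ 64.255

Semiperimeter s = (118.5 + 65.58 + 86.45)/2 = 135.26.
Heron's formula: area = √(135.26·16.765·69.685·48.815) ≈ 2777.4.
The altitude from Q has length 2·area/q ≈ 64.255.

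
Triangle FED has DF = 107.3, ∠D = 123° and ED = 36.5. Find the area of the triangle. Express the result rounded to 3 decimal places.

Area = ½·ED·DF·sin D ≈ 1642.3.

1642.306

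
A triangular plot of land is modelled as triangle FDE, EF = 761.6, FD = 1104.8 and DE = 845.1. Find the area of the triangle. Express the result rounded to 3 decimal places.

321286.979

Semiperimeter s = (845.1 + 761.6 + 1104.8)/2 = 1355.8.
Heron's formula: area = √(1355.8·510.65·594.15·250.95) ≈ 3.2129e+05.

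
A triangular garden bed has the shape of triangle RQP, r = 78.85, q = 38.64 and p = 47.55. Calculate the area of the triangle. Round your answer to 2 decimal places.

Semiperimeter s = (78.85 + 38.64 + 47.55)/2 = 82.52.
Heron's formula: area = √(82.52·3.67·43.88·34.97) ≈ 681.7.

area ≈ 681.70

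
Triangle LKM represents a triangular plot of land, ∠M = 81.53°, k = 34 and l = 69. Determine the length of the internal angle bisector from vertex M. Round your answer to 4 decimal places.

t_M ≈ 34.5019

By the law of cosines, m² = l² + k² − 2·l·k·cos M = 5225.9, so m ≈ 72.29.
The bisector from M has length 2·l·k·cos(∠M/2)/(l+k) ≈ 34.502.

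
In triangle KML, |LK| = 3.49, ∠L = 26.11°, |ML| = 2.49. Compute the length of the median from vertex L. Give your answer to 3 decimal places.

2.915

By the law of cosines, |KM|² = |ML|² + |LK|² − 2·|ML|·|LK|·cos L = 2.7736, so |KM| ≈ 1.6654.
Median from L: ½√(2·|ML|² + 2·|LK|² − |KM|²) ≈ 2.9149.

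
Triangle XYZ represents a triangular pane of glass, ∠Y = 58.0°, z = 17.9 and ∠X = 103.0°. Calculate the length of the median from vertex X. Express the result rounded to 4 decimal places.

23.0159

The third angle is ∠Z = 180° − ∠X − ∠Y = 19.00°.
Law of sines: x = z·sin X/sin Z ≈ 53.572.
Law of sines: y = z·sin Y/sin Z ≈ 46.626.
Median from X: ½√(2·y² + 2·z² − x²) ≈ 23.016.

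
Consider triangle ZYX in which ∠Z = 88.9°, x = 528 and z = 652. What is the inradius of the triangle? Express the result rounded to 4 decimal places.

Law of sines: sin X = x·sin Z/z ≈ 0.80967.
Since z ≥ x, only the acute value applies: ∠X ≈ 54.06°.
Then ∠Y = 180° − ∠Z − ∠X ≈ 37.04°.
Law of sines gives y = z·sin Y/sin Z ≈ 392.79.
Area = ½·z·x·sin Y ≈ 1.0368e+05.
Semiperimeter s = (652+392.79+528)/2 = 786.39.
Inradius = area/s = 1.0368e+05/786.39 ≈ 131.84.

r ≈ 131.8385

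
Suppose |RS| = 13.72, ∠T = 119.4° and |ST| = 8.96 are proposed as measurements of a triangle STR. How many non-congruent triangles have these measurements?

1

|ST|·sin T = 8.96·sin(119.4°) ≈ 7.806.
Since ∠T is not acute, a triangle exists only if |RS| > |ST|; here |RS| > |ST|, so there is exactly one triangle.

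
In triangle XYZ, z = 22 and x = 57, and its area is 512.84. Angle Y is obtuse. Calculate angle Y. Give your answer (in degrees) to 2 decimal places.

From area = ½·z·x·sin Y, we get sin Y = 2·area/(z·x) ≈ 0.81793.
Taking the obtuse solution, ∠Y ≈ 125.12°.

∠Y ≈ 125.12°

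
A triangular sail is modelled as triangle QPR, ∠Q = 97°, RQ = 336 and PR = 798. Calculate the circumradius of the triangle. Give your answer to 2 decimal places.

402.00

Law of sines: sin P = RQ·sin Q/PR ≈ 0.41791.
Since PR ≥ RQ, only the acute value applies: ∠P ≈ 24.70°.
Then ∠R = 180° − ∠Q − ∠P ≈ 58.30°.
Law of sines gives QP = PR·sin R/sin Q ≈ 684.02.
Circumradius = PR/(2 sin Q) ≈ 402.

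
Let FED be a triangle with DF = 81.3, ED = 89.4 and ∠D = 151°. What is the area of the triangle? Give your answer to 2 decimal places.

Area = ½·ED·DF·sin D ≈ 1761.9.

1761.85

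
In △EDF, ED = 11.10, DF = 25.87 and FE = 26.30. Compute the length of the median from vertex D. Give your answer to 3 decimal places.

m_D ≈ 14.944

Median from D: ½√(2·ED² + 2·DF² − FE²) ≈ 14.944.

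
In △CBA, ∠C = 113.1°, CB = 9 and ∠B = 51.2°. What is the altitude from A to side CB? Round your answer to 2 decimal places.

23.84

The third angle is ∠A = 180° − ∠C − ∠B = 15.70°.
Law of sines: BA = CB·sin C/sin A ≈ 30.593.
Law of sines: AC = CB·sin B/sin A ≈ 25.92.
Area = ½·CB·BA·sin B ≈ 107.29.
The altitude from A has length 2·area/CB ≈ 23.842.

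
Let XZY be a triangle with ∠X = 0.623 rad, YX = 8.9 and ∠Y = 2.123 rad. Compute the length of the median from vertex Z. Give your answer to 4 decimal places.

The third angle is ∠Z = π − ∠Y − ∠X = 0.396 rad.
Law of sines: ZY = YX·sin X/sin Z ≈ 13.476.
Law of sines: XZ = YX·sin Y/sin Z ≈ 19.663.
Median from Z: ½√(2·XZ² + 2·ZY² − YX²) ≈ 16.258.

m_Z ≈ 16.2576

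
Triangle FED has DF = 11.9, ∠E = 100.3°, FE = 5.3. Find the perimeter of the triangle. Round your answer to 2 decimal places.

Law of sines: sin D = FE·sin E/DF ≈ 0.43820.
Since DF ≥ FE, only the acute value applies: ∠D ≈ 25.99°.
Then ∠F = 180° − ∠E − ∠D ≈ 53.71°.
Law of sines gives ED = DF·sin F/sin E ≈ 9.749.
Semiperimeter s = (9.749+11.9+5.3)/2 = 13.474.
Perimeter = 9.749 + 11.9 + 5.3 = 26.949.

26.95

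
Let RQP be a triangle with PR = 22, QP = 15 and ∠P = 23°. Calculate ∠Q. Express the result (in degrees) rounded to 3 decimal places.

By the law of cosines, RQ² = QP² + PR² − 2·QP·PR·cos P = 101.47, so RQ ≈ 10.073.
Law of cosines again: cos Q = (RQ² + QP² − PR²)/(2·RQ·QP) ≈ -0.52130, so ∠Q ≈ 121.42°.

121.420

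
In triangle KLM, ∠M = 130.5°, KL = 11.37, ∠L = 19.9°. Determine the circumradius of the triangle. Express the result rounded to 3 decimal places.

R ≈ 7.476

The third angle is ∠K = 180° − ∠L − ∠M = 29.60°.
Law of sines: LM = KL·sin K/sin M ≈ 7.3857.
Law of sines: MK = KL·sin L/sin M ≈ 5.0895.
Circumradius = KL/(2 sin M) ≈ 7.4763.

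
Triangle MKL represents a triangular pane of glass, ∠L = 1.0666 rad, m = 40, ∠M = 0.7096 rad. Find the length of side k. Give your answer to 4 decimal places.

The third angle is ∠K = π − ∠L − ∠M = 1.3654 rad.
Law of sines: k = m·sin K/sin M ≈ 60.103.

60.1033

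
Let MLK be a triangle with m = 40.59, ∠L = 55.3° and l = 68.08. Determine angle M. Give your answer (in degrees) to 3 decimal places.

∠M ≈ 29.352°

Law of sines: sin M = m·sin L/l ≈ 0.49017.
Since l ≥ m, only the acute value applies: ∠M ≈ 29.35°.
Then ∠K = 180° − ∠L − ∠M ≈ 95.35°.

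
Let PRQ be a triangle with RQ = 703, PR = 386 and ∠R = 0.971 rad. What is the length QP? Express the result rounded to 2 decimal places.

By the law of cosines, QP² = PR² + RQ² − 2·PR·RQ·cos R = 3.3686e+05, so QP ≈ 580.39.

580.39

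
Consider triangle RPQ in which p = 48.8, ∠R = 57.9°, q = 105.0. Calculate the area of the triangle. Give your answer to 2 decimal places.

area ≈ 2170.33

Area = ½·p·q·sin R ≈ 2170.3.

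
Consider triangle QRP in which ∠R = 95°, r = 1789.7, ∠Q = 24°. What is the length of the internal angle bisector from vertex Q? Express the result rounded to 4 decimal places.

The third angle is ∠P = 180° − ∠Q − ∠R = 61.00°.
Law of sines: q = r·sin Q/sin R ≈ 730.72.
Law of sines: p = r·sin P/sin R ≈ 1571.3.
The bisector from Q has length 2·r·p·cos(∠Q/2)/(r+p) ≈ 1636.8.

t_Q ≈ 1636.8285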